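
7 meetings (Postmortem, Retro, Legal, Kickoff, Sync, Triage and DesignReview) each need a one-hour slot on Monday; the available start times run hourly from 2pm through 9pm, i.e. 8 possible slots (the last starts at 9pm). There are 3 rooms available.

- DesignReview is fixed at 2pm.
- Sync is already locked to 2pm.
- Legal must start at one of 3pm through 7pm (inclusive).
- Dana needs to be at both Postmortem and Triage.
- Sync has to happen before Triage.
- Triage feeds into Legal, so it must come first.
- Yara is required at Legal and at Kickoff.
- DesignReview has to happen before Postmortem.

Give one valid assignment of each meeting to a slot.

DesignReview in 2pm, Retro in 2pm, Legal in 4pm, Triage in 3pm, Sync in 2pm, Kickoff in 3pm, Postmortem in 4pm

Checking: DesignReview(2pm) before Postmortem(4pm); Triage(3pm) before Legal(4pm); Sync(2pm) before Triage(3pm); Legal(4pm) != Kickoff(3pm); Postmortem(4pm) != Triage(3pm); Sync=2pm in [2pm,2pm]; Legal=4pm in [3pm,7pm]; DesignReview=2pm in [2pm,2pm]; max 3 per slot (cap 3).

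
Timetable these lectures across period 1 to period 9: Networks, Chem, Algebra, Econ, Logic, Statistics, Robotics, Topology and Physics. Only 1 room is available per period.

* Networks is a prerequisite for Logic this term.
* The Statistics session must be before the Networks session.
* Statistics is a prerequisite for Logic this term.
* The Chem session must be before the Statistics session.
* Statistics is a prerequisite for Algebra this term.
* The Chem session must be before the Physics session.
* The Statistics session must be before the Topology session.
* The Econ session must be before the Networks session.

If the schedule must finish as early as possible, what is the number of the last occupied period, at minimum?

9

The precedence chain requires at least 4 distinct periods.
With at most 1 per period and 9 lectures, at least 9 periods are needed.
9 works (last occupied period: period 9): for example Topology in period 7; Econ in period 3; Robotics in period 9; Algebra in period 6; Logic in period 5; Networks in period 4; Physics in period 8; Chem in period 1; Statistics in period 2.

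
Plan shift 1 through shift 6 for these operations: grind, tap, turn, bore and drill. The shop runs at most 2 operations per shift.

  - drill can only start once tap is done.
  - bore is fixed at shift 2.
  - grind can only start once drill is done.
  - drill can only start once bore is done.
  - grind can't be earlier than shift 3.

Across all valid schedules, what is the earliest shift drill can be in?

Precedence pushes drill to at least shift 3; downstream work caps drill at shift 5.
drill at shift 3 is achievable: bore -> shift 2, turn -> shift 1, drill -> shift 3, tap -> shift 1, grind -> shift 4.

shift 3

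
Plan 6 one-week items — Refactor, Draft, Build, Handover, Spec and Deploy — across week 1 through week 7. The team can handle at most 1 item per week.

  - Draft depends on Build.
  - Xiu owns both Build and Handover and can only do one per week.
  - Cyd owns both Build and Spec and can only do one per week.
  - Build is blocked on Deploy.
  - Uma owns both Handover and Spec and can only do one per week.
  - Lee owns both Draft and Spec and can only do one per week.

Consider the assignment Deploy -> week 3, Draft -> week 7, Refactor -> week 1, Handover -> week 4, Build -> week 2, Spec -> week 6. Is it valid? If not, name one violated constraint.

Invalid. Build is blocked on Deploy.

The team can handle at most 1 item per week — holds.
Uma owns both Handover and Spec and can only do one per week — holds.
Cyd owns both Build and Spec and can only do one per week — holds.
Build is blocked on Deploy — violated.
Xiu owns both Build and Handover and can only do one per week — holds.
Lee owns both Draft and Spec and can only do one per week — holds.
Draft depends on Build — holds.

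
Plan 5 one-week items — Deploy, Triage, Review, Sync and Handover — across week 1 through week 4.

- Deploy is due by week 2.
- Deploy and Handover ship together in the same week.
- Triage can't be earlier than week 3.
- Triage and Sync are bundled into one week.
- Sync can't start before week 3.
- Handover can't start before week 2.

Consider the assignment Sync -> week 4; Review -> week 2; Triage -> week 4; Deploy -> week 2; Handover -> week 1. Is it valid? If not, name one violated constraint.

Sync can't start before week 3 — holds.
Deploy is due by week 2 — holds.
Triage can't be earlier than week 3 — holds.
Deploy and Handover ship together in the same week — violated.
Triage and Sync are bundled into one week — holds.
Handover can't start before week 2 — violated.

No — it violates: Handover can't start before week 2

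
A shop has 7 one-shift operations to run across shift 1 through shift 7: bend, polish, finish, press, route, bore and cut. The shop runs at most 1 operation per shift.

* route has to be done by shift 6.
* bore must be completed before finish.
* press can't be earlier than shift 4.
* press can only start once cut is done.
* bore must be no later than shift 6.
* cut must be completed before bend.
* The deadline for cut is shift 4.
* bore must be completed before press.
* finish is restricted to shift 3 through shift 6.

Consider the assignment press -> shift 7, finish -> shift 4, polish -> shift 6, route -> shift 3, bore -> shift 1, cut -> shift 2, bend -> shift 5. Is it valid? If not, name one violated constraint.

press can only start once cut is done — holds.
The deadline for cut is shift 4 — holds.
press can't be earlier than shift 4 — holds.
cut must be completed before bend — holds.
bore must be no later than shift 6 — holds.
bore must be completed before finish — holds.
The shop runs at most 1 operation per shift — holds.
finish is restricted to shift 3 through shift 6 — holds.
route has to be done by shift 6 — holds.
bore must be completed before press — holds.

Yes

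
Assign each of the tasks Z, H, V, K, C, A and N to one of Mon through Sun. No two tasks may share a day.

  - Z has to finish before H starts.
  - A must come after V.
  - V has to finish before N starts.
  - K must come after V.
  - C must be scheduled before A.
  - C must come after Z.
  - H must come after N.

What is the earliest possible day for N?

Tue

Precedence pushes N to at least Tue; downstream work caps N at Sat.
N at Tue is achievable: N in Tue, K in Sun, V in Mon, A in Sat, Z in Wed, H in Thu, C in Fri.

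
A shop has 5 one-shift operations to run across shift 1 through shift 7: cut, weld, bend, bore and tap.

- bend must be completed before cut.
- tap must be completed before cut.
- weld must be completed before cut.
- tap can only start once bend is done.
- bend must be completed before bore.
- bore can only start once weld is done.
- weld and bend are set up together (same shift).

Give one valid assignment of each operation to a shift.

bore -> shift 2; weld -> shift 1; cut -> shift 3; bend -> shift 1; tap -> shift 2

Checking: tap(shift 2) before cut(shift 3); weld(shift 1) before cut(shift 3); bend(shift 1) before tap(shift 2); bend(shift 1) before cut(shift 3); bend(shift 1) before bore(shift 2); weld(shift 1) before bore(shift 2); weld = bend = shift 1.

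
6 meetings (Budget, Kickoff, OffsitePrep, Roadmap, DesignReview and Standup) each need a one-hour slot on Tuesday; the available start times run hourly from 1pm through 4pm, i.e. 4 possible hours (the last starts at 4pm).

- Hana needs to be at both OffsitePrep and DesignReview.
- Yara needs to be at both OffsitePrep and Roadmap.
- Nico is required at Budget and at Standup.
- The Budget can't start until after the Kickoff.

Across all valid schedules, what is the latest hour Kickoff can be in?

Downstream work caps Kickoff at 3pm.
Kickoff at 3pm is achievable: DesignReview in 2pm; OffsitePrep in 1pm; Roadmap in 2pm; Budget in 4pm; Kickoff in 3pm; Standup in 1pm.

3pm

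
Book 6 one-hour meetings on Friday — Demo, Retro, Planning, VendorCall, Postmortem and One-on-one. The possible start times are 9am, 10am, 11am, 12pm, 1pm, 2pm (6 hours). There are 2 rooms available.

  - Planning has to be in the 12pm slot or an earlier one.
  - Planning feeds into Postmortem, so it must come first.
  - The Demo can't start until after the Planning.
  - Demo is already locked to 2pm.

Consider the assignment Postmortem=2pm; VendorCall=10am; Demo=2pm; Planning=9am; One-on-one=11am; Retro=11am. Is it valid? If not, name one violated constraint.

Yes

Planning has to be in the 12pm slot or an earlier one — holds.
The Demo can't start until after the Planning — holds.
Planning feeds into Postmortem, so it must come first — holds.
There are 2 rooms available — holds.
Demo is already locked to 2pm — holds.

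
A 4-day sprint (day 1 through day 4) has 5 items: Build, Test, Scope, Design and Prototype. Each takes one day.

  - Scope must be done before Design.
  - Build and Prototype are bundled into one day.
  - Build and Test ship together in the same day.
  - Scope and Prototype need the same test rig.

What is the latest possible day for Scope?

day 3

Downstream work caps Scope at day 3.
Scope at day 3 is achievable: Design in day 4; Build in day 1; Test in day 1; Scope in day 3; Prototype in day 1.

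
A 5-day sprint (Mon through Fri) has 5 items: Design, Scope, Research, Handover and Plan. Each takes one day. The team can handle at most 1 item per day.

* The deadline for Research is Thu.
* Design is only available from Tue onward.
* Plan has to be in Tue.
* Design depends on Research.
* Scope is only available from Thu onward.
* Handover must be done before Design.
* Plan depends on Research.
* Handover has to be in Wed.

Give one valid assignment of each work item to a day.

Scope in Thu, Design in Fri, Research in Mon, Plan in Tue, Handover in Wed

Checking: Handover(Wed) before Design(Fri); Research(Mon) before Plan(Tue); Research(Mon) before Design(Fri); Design=Fri in [Tue,Fri]; Scope=Thu in [Thu,Fri]; Handover=Wed in [Wed,Wed]; Plan=Tue in [Tue,Tue]; Research=Mon in [Mon,Thu]; max 1 per day (cap 1).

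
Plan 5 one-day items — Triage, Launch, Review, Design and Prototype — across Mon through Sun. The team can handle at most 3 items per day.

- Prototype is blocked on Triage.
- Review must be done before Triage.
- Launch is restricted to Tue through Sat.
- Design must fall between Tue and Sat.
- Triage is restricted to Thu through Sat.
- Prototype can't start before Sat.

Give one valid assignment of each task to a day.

Review in Mon, Triage in Thu, Prototype in Sat, Launch in Tue, Design in Tue

Checking: Triage(Thu) before Prototype(Sat); Review(Mon) before Triage(Thu); Prototype=Sat in [Sat,Sun]; Triage=Thu in [Thu,Sat]; Launch=Tue in [Tue,Sat]; Design=Tue in [Tue,Sat]; max 2 per day (cap 3).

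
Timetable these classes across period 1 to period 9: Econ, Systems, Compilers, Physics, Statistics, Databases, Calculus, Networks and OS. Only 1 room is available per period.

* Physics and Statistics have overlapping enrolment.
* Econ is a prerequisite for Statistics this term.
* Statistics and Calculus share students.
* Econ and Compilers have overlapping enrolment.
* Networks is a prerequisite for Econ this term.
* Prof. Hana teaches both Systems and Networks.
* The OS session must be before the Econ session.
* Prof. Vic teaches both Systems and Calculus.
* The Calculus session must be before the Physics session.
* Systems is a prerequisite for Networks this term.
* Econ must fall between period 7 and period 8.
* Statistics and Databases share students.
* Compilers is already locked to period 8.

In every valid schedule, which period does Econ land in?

period 7

Econ's window is period 7–period 8.
Compilers is fixed at period 8, and Econ can't share a period with Compilers.
So Econ must be period 7.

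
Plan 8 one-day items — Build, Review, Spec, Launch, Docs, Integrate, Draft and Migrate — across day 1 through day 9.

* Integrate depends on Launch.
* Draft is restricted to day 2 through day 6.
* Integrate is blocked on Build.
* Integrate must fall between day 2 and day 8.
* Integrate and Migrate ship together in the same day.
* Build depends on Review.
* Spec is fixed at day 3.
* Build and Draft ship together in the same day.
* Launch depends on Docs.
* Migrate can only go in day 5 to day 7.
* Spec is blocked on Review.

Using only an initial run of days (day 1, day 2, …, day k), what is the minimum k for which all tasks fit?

5 days

The precedence chain requires at least 3 distinct days.
Migrate can't be placed before day 5, so the schedule must run through at least day 5.
5 works (last occupied day: day 5): for example Docs=day 1; Migrate=day 5; Draft=day 2; Launch=day 2; Spec=day 3; Integrate=day 5; Build=day 2; Review=day 1.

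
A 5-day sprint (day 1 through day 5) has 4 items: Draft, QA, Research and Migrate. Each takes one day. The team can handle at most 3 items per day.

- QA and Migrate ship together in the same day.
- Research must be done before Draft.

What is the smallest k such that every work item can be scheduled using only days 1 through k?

2 days

The precedence chain requires at least 2 distinct days.
With at most 3 per day and 4 work items, at least 2 days are needed.
2 works (last occupied day: day 2): for example Research=day 1, Draft=day 2, QA=day 1, Migrate=day 1.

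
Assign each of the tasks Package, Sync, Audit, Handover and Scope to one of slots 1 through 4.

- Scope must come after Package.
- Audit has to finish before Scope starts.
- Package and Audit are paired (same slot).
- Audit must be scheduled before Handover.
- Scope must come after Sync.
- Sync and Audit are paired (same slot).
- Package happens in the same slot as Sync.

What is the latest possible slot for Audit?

Downstream work caps Audit at 3.
Audit at 3 is achievable: Audit -> 3, Scope -> 4, Sync -> 3, Package -> 3, Handover -> 4.

3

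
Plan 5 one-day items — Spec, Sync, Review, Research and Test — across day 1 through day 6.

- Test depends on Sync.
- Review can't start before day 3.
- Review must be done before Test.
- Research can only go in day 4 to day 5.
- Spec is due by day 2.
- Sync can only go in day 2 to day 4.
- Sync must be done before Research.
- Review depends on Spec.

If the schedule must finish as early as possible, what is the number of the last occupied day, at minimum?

day 4

The precedence chain requires at least 3 distinct days.
Research can't be placed before day 4, so the schedule must run through at least day 4.
4 works (last occupied day: day 4): for example Review in day 3; Research in day 4; Sync in day 2; Test in day 4; Spec in day 1.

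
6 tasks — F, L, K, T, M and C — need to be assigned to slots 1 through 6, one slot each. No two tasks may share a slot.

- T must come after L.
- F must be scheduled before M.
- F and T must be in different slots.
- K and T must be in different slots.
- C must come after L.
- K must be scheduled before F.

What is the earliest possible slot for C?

2

Precedence pushes C to at least 2.
C at 2 is achievable: T -> 5; L -> 1; M -> 6; K -> 3; F -> 4; C -> 2.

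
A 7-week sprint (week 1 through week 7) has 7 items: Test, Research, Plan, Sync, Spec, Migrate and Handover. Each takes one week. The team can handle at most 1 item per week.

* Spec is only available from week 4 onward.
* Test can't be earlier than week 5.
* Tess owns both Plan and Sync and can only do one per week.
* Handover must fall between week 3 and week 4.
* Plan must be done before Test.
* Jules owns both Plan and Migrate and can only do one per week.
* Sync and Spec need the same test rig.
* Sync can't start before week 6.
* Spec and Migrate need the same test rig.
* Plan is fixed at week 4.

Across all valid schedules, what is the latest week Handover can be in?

week 3

Handover is available from week 3; Handover's own window allows nothing later than week 4.
Handover at week 3 is achievable: Migrate in week 2, Research in week 1, Test in week 5, Spec in week 7, Handover in week 3, Plan in week 4, Sync in week 6.
Nothing later works — the conflict and capacity constraints rule out every week after week 3.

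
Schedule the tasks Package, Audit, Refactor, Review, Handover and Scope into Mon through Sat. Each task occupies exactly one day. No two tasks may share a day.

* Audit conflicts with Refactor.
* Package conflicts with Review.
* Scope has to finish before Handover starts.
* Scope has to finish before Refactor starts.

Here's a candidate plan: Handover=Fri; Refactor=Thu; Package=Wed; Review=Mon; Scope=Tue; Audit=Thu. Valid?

No — it violates: Audit conflicts with Refactor

Scope has to finish before Refactor starts — holds.
No two tasks may share a day — violated.
Scope has to finish before Handover starts — holds.
Package conflicts with Review — holds.
Audit conflicts with Refactor — violated.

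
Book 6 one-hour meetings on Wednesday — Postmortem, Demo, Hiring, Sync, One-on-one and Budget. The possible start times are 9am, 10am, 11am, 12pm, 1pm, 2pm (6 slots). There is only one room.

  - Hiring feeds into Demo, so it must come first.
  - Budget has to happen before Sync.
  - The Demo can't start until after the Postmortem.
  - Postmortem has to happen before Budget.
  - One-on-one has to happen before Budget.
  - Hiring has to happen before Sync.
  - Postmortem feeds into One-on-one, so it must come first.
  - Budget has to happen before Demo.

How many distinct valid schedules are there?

8

Splitting on Postmortem: it can be 9am (6), 10am (2). Listing each branch's schedules as (Demo, Hiring, Sync, One-on-one, Budget):
Postmortem=9am: (1pm,10am,2pm,11am,12pm) (1pm,11am,2pm,10am,12pm) (1pm,12pm,2pm,10am,11am) (2pm,10am,1pm,11am,12pm) (2pm,11am,1pm,10am,12pm) (2pm,12pm,1pm,10am,11am) — 6.
Postmortem=10am: (1pm,9am,2pm,11am,12pm) (2pm,9am,1pm,11am,12pm) — 2.
Summing: 6 + 2 = 8.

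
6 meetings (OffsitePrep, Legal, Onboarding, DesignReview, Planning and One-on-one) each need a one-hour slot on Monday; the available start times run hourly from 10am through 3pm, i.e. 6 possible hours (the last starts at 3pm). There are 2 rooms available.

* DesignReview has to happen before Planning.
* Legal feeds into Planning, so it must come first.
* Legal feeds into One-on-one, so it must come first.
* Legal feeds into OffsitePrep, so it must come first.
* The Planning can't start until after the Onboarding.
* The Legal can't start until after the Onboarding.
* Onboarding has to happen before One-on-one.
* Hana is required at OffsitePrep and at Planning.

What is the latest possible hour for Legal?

1pm

Precedence pushes Legal to at least 11am; downstream work caps Legal at 2pm.
Legal at 1pm is achievable: DesignReview -> 10am; Planning -> 2pm; One-on-one -> 2pm; Legal -> 1pm; Onboarding -> 10am; OffsitePrep -> 3pm.
Nothing later works — the conflict and capacity constraints rule out every hour after 1pm.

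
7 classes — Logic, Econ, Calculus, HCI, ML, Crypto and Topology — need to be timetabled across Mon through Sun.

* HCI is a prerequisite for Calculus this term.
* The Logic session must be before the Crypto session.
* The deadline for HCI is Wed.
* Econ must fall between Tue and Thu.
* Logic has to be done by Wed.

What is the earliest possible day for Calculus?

Tue

Precedence pushes Calculus to at least Tue.
Calculus at Tue is achievable: Crypto -> Tue; Logic -> Mon; HCI -> Mon; Calculus -> Tue; Econ -> Tue; Topology -> Mon; ML -> Mon.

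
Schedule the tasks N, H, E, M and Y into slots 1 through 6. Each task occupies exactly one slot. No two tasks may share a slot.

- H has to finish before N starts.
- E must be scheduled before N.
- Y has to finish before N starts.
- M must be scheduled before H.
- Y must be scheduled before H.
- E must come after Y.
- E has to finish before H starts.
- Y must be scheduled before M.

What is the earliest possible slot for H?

4

Precedence pushes H to at least 3; downstream work caps H at 5.
H at 4 is achievable: M -> 3, N -> 5, H -> 4, E -> 2, Y -> 1.
Nothing earlier works — the capacity limit rule out every slot before 4.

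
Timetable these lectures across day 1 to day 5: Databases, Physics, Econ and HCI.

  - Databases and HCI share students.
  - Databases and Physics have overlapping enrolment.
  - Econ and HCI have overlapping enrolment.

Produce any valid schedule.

Econ=day 1, Databases=day 1, Physics=day 2, HCI=day 2

Checking: Econ(day 1) != HCI(day 2); Databases(day 1) != HCI(day 2); Databases(day 1) != Physics(day 2).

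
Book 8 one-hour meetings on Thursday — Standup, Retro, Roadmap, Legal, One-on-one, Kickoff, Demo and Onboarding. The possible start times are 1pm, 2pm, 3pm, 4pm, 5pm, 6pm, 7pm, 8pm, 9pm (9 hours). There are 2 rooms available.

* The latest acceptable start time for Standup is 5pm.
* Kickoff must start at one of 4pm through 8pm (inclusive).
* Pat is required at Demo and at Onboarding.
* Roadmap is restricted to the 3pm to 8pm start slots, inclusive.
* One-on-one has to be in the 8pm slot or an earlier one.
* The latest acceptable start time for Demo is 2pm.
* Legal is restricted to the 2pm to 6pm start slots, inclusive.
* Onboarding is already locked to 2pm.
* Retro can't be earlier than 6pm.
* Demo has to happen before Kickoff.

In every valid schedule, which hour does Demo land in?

1pm

Demo's window is 1pm–2pm.
Onboarding is fixed at 2pm, and Demo can't share a hour with Onboarding.
So Demo must be 1pm.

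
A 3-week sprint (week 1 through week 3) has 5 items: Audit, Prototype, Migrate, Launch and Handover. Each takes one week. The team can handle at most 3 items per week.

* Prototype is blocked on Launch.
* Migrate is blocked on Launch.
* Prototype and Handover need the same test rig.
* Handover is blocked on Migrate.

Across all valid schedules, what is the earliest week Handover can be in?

week 3

Precedence pushes Handover to at least week 3.
Handover at week 3 is achievable: Prototype=week 2; Launch=week 1; Audit=week 1; Migrate=week 2; Handover=week 3.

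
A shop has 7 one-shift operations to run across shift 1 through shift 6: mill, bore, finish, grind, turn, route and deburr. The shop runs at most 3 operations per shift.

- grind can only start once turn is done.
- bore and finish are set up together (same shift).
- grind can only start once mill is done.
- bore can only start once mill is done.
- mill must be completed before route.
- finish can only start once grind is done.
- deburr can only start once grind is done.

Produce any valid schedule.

grind in shift 2; bore in shift 3; deburr in shift 3; finish in shift 3; mill in shift 1; turn in shift 1; route in shift 2

Checking: turn(shift 1) before grind(shift 2); grind(shift 2) before finish(shift 3); grind(shift 2) before deburr(shift 3); mill(shift 1) before bore(shift 3); mill(shift 1) before route(shift 2); mill(shift 1) before grind(shift 2); bore = finish = shift 3; max 3 per shift (cap 3).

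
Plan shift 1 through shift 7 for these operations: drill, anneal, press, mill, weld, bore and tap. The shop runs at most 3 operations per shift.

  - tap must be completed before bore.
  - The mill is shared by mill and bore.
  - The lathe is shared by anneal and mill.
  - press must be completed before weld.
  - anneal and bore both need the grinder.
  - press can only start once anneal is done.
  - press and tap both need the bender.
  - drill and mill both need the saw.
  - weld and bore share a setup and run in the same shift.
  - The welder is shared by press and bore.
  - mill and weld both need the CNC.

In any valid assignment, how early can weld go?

Precedence pushes weld to at least shift 3.
weld at shift 3 is achievable: drill in shift 1, tap in shift 1, weld in shift 3, anneal in shift 1, bore in shift 3, mill in shift 2, press in shift 2.

shift 3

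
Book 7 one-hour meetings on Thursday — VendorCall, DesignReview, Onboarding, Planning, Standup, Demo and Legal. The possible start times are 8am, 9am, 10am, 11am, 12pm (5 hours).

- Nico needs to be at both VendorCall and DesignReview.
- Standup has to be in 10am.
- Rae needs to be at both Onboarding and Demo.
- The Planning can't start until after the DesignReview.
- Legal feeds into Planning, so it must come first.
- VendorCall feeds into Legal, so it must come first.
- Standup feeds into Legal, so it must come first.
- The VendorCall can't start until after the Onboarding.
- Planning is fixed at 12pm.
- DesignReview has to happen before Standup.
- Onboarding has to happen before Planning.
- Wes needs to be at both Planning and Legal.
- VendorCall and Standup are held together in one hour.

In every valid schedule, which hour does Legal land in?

Standup is fixed at 10am and must come before Legal, so Legal is at least 11am.
Planning is fixed at 12pm and must come after Legal, so Legal is at most 11am.
So Legal must be 11am.

11am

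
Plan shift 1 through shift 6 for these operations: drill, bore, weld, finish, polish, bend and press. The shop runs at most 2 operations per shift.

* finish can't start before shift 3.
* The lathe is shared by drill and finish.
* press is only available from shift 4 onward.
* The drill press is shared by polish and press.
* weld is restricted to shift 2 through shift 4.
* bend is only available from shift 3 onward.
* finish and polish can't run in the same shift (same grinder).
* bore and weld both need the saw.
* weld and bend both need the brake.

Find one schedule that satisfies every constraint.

drill=shift 1, bend=shift 3, bore=shift 1, press=shift 4, finish=shift 3, weld=shift 2, polish=shift 2

Checking: finish(shift 3) != polish(shift 2); polish(shift 2) != press(shift 4); bore(shift 1) != weld(shift 2); weld(shift 2) != bend(shift 3); drill(shift 1) != finish(shift 3); finish=shift 3 in [shift 3,shift 6]; weld=shift 2 in [shift 2,shift 4]; press=shift 4 in [shift 4,shift 6]; bend=shift 3 in [shift 3,shift 6]; max 2 per shift (cap 2).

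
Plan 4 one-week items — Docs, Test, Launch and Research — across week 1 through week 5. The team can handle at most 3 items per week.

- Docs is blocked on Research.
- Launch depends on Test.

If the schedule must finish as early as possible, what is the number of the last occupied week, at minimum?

The precedence chain requires at least 2 distinct weeks.
With at most 3 per week and 4 tasks, at least 2 weeks are needed.
2 works (last occupied week: week 2): for example Launch -> week 2, Docs -> week 2, Research -> week 1, Test -> week 1.

2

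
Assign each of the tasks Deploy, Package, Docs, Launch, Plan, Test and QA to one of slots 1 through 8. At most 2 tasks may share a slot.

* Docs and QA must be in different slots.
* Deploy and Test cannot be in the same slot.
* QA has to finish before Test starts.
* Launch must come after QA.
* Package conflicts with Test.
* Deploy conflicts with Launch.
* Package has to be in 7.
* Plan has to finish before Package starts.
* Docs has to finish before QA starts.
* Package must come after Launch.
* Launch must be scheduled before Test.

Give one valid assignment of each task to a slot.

Docs -> 1; Launch -> 3; QA -> 2; Test -> 4; Package -> 7; Plan -> 1; Deploy -> 2

Checking: Launch(3) before Test(4); Plan(1) before Package(7); Docs(1) before QA(2); Launch(3) before Package(7); QA(2) before Launch(3); QA(2) before Test(4); Docs(1) != QA(2); Deploy(2) != Test(4); Package(7) != Test(4); Deploy(2) != Launch(3); Package=7 in [7,7]; max 2 per slot (cap 2).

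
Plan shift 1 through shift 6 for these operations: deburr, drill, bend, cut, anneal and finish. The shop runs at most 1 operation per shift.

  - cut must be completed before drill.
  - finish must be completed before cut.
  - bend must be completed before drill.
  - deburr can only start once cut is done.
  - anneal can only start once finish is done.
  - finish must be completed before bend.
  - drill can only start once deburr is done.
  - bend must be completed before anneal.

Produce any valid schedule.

anneal=shift 6; deburr=shift 4; drill=shift 5; cut=shift 3; bend=shift 2; finish=shift 1

Checking: cut(shift 3) before deburr(shift 4); bend(shift 2) before drill(shift 5); finish(shift 1) before anneal(shift 6); finish(shift 1) before cut(shift 3); bend(shift 2) before anneal(shift 6); cut(shift 3) before drill(shift 5); finish(shift 1) before bend(shift 2); deburr(shift 4) before drill(shift 5); max 1 per shift (cap 1).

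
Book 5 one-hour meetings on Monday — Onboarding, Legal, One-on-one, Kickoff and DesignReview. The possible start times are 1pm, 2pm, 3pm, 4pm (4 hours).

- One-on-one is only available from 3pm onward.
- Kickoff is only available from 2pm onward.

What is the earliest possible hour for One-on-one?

One-on-one is available from 3pm.
One-on-one at 3pm is achievable: Legal -> 1pm, One-on-one -> 3pm, Kickoff -> 2pm, Onboarding -> 1pm, DesignReview -> 1pm.

3pm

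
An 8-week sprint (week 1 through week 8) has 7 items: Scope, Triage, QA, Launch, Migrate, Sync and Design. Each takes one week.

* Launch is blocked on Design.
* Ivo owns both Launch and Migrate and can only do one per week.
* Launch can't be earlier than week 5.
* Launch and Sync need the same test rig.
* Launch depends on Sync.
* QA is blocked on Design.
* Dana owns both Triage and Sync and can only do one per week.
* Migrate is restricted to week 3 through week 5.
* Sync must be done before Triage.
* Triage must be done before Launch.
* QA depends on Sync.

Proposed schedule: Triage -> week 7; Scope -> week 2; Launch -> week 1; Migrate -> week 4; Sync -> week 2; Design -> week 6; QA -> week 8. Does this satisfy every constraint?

Triage must be done before Launch — violated.
Launch can't be earlier than week 5 — violated.
Dana owns both Triage and Sync and can only do one per week — holds.
Sync must be done before Triage — holds.
Launch is blocked on Design — violated.
Ivo owns both Launch and Migrate and can only do one per week — holds.
QA is blocked on Design — holds.
Launch and Sync need the same test rig — holds.
QA depends on Sync — holds.
Migrate is restricted to week 3 through week 5 — holds.
Launch depends on Sync — violated.

No. Launch can't be earlier than week 5 is not satisfied.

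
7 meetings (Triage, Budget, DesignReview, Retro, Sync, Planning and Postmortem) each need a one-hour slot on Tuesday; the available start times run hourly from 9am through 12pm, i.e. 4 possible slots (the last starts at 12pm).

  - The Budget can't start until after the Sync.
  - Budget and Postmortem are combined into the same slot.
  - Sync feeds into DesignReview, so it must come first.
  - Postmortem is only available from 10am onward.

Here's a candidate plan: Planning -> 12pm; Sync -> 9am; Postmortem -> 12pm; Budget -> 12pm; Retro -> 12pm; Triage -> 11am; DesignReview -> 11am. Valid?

Postmortem is only available from 10am onward — holds.
The Budget can't start until after the Sync — holds.
Sync feeds into DesignReview, so it must come first — holds.
Budget and Postmortem are combined into the same slot — holds.

Yes, all constraints hold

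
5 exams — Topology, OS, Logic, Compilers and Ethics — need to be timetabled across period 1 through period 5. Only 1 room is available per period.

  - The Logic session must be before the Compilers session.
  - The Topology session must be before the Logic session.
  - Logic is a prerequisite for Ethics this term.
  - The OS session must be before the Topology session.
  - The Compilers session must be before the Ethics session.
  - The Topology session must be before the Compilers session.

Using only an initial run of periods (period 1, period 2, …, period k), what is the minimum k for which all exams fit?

The precedence chain requires at least 5 distinct periods.
With at most 1 per period and 5 exams, at least 5 periods are needed.
5 works (last occupied period: period 5): for example Ethics in period 5; Topology in period 2; Logic in period 3; OS in period 1; Compilers in period 4.

5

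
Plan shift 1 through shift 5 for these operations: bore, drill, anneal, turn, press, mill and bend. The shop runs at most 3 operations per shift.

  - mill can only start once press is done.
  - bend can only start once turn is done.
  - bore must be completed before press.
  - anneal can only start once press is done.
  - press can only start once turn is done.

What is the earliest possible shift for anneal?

Precedence pushes anneal to at least shift 3.
anneal at shift 3 is achievable: mill -> shift 3; bore -> shift 1; drill -> shift 1; turn -> shift 1; bend -> shift 2; anneal -> shift 3; press -> shift 2.

shift 3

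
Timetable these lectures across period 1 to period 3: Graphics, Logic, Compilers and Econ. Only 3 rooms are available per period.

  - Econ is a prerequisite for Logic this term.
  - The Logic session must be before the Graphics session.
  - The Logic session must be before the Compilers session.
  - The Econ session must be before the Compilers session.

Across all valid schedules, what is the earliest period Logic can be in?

Precedence pushes Logic to at least period 2; downstream work caps Logic at period 2.
Logic at period 2 is achievable: Graphics in period 3; Logic in period 2; Compilers in period 3; Econ in period 1.

period 2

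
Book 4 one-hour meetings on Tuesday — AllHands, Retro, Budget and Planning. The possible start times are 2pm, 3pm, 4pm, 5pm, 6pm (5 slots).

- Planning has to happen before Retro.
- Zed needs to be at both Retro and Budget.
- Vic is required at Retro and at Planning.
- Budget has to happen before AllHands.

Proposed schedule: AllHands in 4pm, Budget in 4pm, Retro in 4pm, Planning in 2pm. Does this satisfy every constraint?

Invalid. Zed needs to be at both Retro and Budget.

Planning has to happen before Retro — holds.
Zed needs to be at both Retro and Budget — violated.
Vic is required at Retro and at Planning — holds.
Budget has to happen before AllHands — violated.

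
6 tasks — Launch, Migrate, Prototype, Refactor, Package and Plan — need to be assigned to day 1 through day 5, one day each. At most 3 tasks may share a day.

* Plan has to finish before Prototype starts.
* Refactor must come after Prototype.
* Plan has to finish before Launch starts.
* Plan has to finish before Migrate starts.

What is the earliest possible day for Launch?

Precedence pushes Launch to at least day 2.
Launch at day 2 is achievable: Launch -> day 2, Package -> day 1, Migrate -> day 2, Refactor -> day 3, Prototype -> day 2, Plan -> day 1.

day 2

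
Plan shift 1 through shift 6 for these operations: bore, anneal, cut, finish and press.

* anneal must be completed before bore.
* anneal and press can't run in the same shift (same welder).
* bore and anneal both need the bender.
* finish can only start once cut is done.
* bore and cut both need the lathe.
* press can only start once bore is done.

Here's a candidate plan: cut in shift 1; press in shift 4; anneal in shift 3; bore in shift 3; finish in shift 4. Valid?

Invalid. bore and anneal both need the bender.

finish can only start once cut is done — holds.
bore and cut both need the lathe — holds.
press can only start once bore is done — holds.
anneal and press can't run in the same shift (same welder) — holds.
bore and anneal both need the bender — violated.
anneal must be completed before bore — violated.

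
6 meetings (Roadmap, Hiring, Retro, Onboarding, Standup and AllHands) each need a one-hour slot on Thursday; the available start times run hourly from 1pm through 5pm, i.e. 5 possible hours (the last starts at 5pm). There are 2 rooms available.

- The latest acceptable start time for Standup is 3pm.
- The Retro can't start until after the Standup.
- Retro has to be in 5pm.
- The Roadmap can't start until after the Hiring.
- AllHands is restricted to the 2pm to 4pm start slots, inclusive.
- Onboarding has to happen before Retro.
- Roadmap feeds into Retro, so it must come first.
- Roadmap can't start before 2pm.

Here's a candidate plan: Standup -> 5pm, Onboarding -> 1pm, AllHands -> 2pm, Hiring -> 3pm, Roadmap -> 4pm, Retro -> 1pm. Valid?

The Retro can't start until after the Standup — violated.
The latest acceptable start time for Standup is 3pm — violated.
Retro has to be in 5pm — violated.
The Roadmap can't start until after the Hiring — holds.
There are 2 rooms available — holds.
AllHands is restricted to the 2pm to 4pm start slots, inclusive — holds.
Roadmap can't start before 2pm — holds.
Roadmap feeds into Retro, so it must come first — violated.
Onboarding has to happen before Retro — violated.

No. The Retro can't start until after the Standup is not satisfied.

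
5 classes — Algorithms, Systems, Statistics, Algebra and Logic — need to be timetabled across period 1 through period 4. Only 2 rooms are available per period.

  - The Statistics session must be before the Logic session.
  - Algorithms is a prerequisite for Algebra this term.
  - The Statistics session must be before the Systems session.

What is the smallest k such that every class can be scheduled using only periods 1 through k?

The precedence chain requires at least 2 distinct periods.
With at most 2 per period and 5 classes, at least 3 periods are needed.
3 works (last occupied period: period 3): for example Systems=period 2; Algorithms=period 1; Statistics=period 1; Algebra=period 2; Logic=period 3.

3 periods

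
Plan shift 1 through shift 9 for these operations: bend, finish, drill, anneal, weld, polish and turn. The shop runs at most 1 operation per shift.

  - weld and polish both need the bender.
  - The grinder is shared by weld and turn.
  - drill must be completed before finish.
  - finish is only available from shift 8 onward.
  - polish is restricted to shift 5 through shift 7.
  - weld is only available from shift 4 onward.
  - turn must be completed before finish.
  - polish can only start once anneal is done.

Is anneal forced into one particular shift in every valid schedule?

No

anneal can be shift 1 (e.g. polish -> shift 5; anneal -> shift 1; weld -> shift 4; turn -> shift 3; bend -> shift 6; drill -> shift 2; finish -> shift 8) or shift 2 (e.g. bend=shift 6, finish=shift 8, polish=shift 5, anneal=shift 2, drill=shift 1, weld=shift 4, turn=shift 3).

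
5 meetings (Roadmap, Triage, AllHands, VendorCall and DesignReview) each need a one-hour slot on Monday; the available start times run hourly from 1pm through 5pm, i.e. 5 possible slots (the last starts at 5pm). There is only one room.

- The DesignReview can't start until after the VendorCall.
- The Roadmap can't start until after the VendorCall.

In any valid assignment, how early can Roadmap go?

2pm

Precedence pushes Roadmap to at least 2pm.
Roadmap at 2pm is achievable: VendorCall=1pm; Triage=4pm; DesignReview=3pm; AllHands=5pm; Roadmap=2pm.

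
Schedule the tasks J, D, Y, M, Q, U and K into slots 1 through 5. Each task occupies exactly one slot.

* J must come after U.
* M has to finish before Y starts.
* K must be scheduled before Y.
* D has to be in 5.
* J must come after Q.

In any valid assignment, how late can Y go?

Precedence pushes Y to at least 2.
Y at 5 is achievable: J in 2, D in 5, M in 1, Q in 1, Y in 5, U in 1, K in 1.

5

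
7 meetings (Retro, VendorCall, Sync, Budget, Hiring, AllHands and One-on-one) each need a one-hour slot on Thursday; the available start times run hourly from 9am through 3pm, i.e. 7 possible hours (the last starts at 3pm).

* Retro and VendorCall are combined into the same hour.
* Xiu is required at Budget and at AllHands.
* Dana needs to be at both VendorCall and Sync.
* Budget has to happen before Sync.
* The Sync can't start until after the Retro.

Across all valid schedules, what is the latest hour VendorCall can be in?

2pm

VendorCall must be in the same hour as Retro, which can't be after 2pm, so VendorCall is at most 2pm.
VendorCall at 2pm is achievable: Hiring=9am, One-on-one=9am, Budget=9am, AllHands=10am, Sync=3pm, VendorCall=2pm, Retro=2pm.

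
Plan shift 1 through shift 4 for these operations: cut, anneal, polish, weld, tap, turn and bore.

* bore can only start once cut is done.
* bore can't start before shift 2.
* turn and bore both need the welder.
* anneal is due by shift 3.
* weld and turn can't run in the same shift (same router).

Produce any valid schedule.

tap in shift 1; anneal in shift 1; cut in shift 1; weld in shift 1; bore in shift 2; polish in shift 1; turn in shift 3

Checking: cut(shift 1) before bore(shift 2); turn(shift 3) != bore(shift 2); weld(shift 1) != turn(shift 3); bore=shift 2 in [shift 2,shift 4]; anneal=shift 1 in [shift 1,shift 3].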